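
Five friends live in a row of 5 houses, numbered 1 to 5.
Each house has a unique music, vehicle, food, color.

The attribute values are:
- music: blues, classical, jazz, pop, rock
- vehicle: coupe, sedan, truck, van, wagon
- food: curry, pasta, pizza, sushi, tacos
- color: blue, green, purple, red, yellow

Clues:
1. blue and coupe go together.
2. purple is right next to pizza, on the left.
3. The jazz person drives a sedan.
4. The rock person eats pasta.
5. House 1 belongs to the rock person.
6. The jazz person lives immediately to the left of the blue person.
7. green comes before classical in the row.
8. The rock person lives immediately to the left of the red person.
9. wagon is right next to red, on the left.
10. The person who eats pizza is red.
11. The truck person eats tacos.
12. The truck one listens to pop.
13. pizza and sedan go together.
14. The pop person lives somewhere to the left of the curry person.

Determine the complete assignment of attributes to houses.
Solution:

House | Music | Vehicle | Food | Color
--------------------------------------
  1   | rock | wagon | pasta | purple
  2   | jazz | sedan | pizza | red
  3   | blues | coupe | sushi | blue
  4   | pop | truck | tacos | green
  5   | classical | van | curry | yellow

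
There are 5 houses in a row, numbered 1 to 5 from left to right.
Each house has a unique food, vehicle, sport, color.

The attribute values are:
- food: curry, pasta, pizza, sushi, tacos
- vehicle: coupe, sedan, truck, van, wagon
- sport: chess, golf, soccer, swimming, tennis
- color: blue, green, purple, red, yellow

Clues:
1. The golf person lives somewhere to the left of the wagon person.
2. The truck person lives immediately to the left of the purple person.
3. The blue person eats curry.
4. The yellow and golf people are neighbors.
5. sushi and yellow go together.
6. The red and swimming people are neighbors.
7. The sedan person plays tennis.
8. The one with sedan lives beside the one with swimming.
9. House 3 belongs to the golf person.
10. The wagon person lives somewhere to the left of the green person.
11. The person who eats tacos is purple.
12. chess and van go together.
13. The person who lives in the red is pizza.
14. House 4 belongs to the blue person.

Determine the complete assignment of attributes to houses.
Solution:

House | Food | Vehicle | Sport | Color
--------------------------------------
  1   | pizza | sedan | tennis | red
  2   | sushi | truck | swimming | yellow
  3   | tacos | coupe | golf | purple
  4   | curry | wagon | soccer | blue
  5   | pasta | van | chess | green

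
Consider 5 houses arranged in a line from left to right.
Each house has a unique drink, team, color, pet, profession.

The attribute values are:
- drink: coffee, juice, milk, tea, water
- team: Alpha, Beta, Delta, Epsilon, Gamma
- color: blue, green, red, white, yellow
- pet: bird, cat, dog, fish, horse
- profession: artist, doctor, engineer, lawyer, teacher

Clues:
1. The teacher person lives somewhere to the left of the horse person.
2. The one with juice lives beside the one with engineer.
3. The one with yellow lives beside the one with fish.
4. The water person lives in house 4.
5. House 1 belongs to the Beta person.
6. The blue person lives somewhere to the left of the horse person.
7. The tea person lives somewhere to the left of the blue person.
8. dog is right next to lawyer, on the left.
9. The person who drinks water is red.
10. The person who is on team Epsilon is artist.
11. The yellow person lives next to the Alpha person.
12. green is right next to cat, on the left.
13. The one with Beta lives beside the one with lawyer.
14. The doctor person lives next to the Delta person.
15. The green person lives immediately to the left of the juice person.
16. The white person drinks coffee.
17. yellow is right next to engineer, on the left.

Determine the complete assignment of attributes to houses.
Solution:

House | Drink | Team | Color | Pet | Profession
-----------------------------------------------
  1   | tea | Beta | green | dog | doctor
  2   | juice | Delta | yellow | cat | lawyer
  3   | milk | Alpha | blue | fish | engineer
  4   | water | Gamma | red | bird | teacher
  5   | coffee | Epsilon | white | horse | artist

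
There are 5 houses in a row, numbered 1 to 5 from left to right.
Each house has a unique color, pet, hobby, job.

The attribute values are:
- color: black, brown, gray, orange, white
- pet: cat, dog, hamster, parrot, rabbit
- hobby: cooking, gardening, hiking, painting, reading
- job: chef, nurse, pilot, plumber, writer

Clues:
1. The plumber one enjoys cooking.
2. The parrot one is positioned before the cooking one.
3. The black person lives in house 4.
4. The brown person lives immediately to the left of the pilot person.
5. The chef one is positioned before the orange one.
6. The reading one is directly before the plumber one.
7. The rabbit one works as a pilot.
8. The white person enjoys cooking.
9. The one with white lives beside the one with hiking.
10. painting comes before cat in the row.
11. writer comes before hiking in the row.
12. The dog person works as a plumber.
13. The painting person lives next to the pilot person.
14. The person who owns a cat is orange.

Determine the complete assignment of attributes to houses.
Solution:

House | Color | Pet | Hobby | Job
---------------------------------
  1   | brown | parrot | painting | writer
  2   | gray | rabbit | reading | pilot
  3   | white | dog | cooking | plumber
  4   | black | hamster | hiking | chef
  5   | orange | cat | gardening | nurse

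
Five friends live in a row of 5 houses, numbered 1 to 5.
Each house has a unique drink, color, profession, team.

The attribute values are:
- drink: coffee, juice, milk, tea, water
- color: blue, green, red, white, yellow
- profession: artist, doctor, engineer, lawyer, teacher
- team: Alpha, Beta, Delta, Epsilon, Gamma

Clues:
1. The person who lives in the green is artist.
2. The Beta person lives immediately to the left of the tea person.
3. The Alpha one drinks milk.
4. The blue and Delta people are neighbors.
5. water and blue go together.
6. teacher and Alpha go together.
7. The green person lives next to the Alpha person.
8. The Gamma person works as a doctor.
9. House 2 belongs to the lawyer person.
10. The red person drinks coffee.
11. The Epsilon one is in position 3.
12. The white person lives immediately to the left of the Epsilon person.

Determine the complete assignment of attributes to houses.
Solution:

House | Drink | Color | Profession | Team
-----------------------------------------
  1   | water | blue | engineer | Beta
  2   | tea | white | lawyer | Delta
  3   | juice | green | artist | Epsilon
  4   | milk | yellow | teacher | Alpha
  5   | coffee | red | doctor | Gamma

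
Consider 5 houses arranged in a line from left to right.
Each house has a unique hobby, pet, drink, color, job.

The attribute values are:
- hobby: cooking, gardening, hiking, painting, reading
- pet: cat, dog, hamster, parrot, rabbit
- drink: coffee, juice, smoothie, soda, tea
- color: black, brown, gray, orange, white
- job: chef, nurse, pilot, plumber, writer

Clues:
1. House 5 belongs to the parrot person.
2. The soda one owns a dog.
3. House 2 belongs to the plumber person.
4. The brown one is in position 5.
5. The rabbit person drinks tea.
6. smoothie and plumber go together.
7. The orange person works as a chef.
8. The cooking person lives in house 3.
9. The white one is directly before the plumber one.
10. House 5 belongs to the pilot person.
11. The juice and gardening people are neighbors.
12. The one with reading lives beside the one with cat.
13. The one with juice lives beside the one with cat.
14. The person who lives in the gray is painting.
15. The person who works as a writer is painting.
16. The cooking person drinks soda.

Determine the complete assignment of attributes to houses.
Solution:

House | Hobby | Pet | Drink | Color | Job
-----------------------------------------
  1   | reading | hamster | juice | white | nurse
  2   | gardening | cat | smoothie | black | plumber
  3   | cooking | dog | soda | orange | chef
  4   | painting | rabbit | tea | gray | writer
  5   | hiking | parrot | coffee | brown | pilot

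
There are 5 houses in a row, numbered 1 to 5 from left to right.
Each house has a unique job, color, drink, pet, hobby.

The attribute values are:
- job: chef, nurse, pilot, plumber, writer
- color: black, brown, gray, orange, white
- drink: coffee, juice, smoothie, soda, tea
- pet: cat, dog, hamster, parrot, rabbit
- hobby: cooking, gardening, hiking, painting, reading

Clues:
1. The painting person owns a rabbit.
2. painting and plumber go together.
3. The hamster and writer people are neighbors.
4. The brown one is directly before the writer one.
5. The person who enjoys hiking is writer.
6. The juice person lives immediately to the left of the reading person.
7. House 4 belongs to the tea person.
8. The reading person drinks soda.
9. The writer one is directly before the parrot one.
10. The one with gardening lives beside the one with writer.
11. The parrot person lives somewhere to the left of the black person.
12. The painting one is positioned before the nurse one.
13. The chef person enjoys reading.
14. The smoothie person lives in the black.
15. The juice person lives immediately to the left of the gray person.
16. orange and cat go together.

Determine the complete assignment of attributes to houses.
Solution:

House | Job | Color | Drink | Pet | Hobby
-----------------------------------------
  1   | pilot | brown | coffee | hamster | gardening
  2   | writer | orange | juice | cat | hiking
  3   | chef | gray | soda | parrot | reading
  4   | plumber | white | tea | rabbit | painting
  5   | nurse | black | smoothie | dog | cooking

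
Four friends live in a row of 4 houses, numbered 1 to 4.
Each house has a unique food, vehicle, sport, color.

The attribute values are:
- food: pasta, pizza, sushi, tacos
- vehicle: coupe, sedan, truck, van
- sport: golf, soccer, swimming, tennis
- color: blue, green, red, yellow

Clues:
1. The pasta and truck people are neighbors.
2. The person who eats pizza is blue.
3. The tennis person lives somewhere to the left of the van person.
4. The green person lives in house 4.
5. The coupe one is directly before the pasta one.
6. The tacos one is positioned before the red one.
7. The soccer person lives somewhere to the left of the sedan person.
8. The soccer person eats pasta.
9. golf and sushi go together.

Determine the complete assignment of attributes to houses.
Solution:

House | Food | Vehicle | Sport | Color
--------------------------------------
  1   | tacos | coupe | tennis | yellow
  2   | pasta | van | soccer | red
  3   | pizza | truck | swimming | blue
  4   | sushi | sedan | golf | green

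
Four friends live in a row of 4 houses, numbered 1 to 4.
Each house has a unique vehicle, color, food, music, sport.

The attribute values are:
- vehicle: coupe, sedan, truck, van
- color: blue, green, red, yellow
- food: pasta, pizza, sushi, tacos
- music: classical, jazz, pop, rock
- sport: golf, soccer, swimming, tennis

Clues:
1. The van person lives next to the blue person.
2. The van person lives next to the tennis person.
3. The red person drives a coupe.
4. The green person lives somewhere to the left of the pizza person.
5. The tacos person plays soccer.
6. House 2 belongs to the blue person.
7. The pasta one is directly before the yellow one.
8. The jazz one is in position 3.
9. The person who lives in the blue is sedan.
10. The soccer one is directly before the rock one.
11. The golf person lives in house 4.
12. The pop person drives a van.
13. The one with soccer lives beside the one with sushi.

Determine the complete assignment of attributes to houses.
Solution:

House | Vehicle | Color | Food | Music | Sport
----------------------------------------------
  1   | van | green | tacos | pop | soccer
  2   | sedan | blue | sushi | rock | tennis
  3   | coupe | red | pasta | jazz | swimming
  4   | truck | yellow | pizza | classical | golf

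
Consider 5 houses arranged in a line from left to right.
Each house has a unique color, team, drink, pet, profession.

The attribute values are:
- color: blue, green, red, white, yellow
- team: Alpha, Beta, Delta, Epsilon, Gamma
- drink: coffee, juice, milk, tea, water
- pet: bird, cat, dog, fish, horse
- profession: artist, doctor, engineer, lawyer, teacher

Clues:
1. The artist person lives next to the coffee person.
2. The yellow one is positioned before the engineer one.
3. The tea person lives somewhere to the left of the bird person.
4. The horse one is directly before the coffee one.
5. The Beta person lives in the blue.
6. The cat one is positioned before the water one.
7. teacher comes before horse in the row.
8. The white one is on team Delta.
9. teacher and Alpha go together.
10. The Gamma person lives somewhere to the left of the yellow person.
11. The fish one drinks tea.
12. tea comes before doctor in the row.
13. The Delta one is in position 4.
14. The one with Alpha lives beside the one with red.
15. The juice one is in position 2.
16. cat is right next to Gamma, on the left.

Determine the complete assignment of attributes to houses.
Solution:

House | Color | Team | Drink | Pet | Profession
-----------------------------------------------
  1   | green | Alpha | milk | cat | teacher
  2   | red | Gamma | juice | horse | artist
  3   | yellow | Epsilon | coffee | dog | lawyer
  4   | white | Delta | tea | fish | engineer
  5   | blue | Beta | water | bird | doctor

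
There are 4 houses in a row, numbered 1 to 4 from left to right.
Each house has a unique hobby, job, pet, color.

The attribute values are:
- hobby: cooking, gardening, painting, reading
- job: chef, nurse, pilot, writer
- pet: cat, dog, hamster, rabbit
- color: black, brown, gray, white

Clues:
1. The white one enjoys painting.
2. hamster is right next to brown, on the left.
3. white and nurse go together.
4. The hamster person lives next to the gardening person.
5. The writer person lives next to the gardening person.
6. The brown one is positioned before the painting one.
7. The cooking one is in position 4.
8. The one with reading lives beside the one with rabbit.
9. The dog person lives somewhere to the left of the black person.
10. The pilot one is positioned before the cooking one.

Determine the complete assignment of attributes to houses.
Solution:

House | Hobby | Job | Pet | Color
---------------------------------
  1   | reading | writer | hamster | gray
  2   | gardening | pilot | rabbit | brown
  3   | painting | nurse | dog | white
  4   | cooking | chef | cat | black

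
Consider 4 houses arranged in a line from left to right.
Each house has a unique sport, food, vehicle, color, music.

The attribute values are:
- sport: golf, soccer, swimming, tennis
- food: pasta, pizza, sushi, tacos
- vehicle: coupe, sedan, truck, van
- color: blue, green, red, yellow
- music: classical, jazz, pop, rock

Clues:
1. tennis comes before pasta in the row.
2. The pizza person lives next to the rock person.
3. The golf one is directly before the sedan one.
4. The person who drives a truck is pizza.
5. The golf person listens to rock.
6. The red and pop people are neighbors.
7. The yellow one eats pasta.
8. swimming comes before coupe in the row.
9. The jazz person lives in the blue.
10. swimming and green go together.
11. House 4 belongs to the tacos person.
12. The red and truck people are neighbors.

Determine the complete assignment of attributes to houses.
Solution:

House | Sport | Food | Vehicle | Color | Music
----------------------------------------------
  1   | tennis | sushi | van | red | classical
  2   | swimming | pizza | truck | green | pop
  3   | golf | pasta | coupe | yellow | rock
  4   | soccer | tacos | sedan | blue | jazz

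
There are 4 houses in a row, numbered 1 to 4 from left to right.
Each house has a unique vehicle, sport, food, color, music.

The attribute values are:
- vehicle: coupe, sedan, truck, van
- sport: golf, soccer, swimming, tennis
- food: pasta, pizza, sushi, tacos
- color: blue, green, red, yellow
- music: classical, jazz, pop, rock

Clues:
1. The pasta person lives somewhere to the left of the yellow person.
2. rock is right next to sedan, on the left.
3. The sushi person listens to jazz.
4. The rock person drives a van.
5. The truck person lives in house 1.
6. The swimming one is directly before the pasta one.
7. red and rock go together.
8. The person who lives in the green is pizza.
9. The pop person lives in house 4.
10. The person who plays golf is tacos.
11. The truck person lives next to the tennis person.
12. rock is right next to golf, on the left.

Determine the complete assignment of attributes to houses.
Solution:

House | Vehicle | Sport | Food | Color | Music
----------------------------------------------
  1   | truck | swimming | sushi | blue | jazz
  2   | van | tennis | pasta | red | rock
  3   | sedan | golf | tacos | yellow | classical
  4   | coupe | soccer | pizza | green | pop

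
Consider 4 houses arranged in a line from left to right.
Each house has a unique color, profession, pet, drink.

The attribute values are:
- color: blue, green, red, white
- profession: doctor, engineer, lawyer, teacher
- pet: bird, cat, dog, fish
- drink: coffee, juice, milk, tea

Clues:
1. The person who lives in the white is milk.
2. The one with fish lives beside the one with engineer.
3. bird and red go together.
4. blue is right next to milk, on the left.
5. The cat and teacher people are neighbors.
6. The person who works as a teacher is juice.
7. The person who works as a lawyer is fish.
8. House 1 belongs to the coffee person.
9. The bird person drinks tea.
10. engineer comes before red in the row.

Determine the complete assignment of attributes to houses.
Solution:

House | Color | Profession | Pet | Drink
----------------------------------------
  1   | blue | lawyer | fish | coffee
  2   | white | engineer | cat | milk
  3   | green | teacher | dog | juice
  4   | red | doctor | bird | tea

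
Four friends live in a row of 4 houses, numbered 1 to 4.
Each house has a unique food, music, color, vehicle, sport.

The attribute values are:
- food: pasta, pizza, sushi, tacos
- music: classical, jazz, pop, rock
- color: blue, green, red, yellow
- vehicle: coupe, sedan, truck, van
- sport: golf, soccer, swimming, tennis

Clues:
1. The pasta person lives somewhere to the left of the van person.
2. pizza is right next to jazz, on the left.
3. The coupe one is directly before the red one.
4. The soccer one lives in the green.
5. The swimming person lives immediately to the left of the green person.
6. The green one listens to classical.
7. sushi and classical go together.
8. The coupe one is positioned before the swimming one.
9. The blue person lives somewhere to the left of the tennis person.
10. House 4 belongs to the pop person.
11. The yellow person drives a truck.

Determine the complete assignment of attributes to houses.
Solution:

House | Food | Music | Color | Vehicle | Sport
----------------------------------------------
  1   | pizza | rock | blue | coupe | golf
  2   | pasta | jazz | red | sedan | swimming
  3   | sushi | classical | green | van | soccer
  4   | tacos | pop | yellow | truck | tennis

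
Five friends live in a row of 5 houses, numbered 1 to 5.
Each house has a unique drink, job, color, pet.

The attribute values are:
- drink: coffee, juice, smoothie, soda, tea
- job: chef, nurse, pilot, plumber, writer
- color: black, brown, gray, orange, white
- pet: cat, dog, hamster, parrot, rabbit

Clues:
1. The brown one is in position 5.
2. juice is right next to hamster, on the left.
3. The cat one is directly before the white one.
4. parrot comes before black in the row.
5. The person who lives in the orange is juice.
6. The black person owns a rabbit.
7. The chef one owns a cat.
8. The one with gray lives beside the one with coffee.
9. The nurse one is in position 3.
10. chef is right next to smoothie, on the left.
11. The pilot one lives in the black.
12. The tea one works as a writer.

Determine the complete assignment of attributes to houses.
Solution:

House | Drink | Job | Color | Pet
---------------------------------
  1   | juice | chef | orange | cat
  2   | smoothie | plumber | white | hamster
  3   | soda | nurse | gray | parrot
  4   | coffee | pilot | black | rabbit
  5   | tea | writer | brown | dog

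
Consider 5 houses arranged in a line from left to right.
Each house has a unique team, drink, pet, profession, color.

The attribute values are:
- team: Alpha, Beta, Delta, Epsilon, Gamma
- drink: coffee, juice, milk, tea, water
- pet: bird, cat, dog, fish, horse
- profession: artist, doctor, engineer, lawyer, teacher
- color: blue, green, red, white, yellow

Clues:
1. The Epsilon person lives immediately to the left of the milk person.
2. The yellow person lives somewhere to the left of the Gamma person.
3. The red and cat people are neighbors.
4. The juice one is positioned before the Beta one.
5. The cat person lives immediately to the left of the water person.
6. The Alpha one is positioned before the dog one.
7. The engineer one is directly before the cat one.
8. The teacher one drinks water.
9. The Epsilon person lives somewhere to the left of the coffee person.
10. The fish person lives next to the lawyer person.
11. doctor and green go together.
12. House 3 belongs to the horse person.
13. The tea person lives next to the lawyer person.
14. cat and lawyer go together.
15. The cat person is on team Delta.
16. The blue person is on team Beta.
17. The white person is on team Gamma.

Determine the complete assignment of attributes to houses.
Solution:

House | Team | Drink | Pet | Profession | Color
-----------------------------------------------
  1   | Epsilon | tea | fish | engineer | red
  2   | Delta | milk | cat | lawyer | yellow
  3   | Gamma | water | horse | teacher | white
  4   | Alpha | juice | bird | doctor | green
  5   | Beta | coffee | dog | artist | blue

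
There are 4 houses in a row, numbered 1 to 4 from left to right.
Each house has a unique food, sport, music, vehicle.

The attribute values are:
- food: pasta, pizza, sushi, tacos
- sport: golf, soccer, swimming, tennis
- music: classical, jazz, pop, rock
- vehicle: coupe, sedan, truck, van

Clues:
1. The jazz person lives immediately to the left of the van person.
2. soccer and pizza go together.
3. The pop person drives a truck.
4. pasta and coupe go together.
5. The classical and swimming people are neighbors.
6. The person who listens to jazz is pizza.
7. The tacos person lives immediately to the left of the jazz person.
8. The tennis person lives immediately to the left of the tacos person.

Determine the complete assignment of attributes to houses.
Solution:

House | Food | Sport | Music | Vehicle
--------------------------------------
  1   | pasta | tennis | classical | coupe
  2   | tacos | swimming | pop | truck
  3   | pizza | soccer | jazz | sedan
  4   | sushi | golf | rock | van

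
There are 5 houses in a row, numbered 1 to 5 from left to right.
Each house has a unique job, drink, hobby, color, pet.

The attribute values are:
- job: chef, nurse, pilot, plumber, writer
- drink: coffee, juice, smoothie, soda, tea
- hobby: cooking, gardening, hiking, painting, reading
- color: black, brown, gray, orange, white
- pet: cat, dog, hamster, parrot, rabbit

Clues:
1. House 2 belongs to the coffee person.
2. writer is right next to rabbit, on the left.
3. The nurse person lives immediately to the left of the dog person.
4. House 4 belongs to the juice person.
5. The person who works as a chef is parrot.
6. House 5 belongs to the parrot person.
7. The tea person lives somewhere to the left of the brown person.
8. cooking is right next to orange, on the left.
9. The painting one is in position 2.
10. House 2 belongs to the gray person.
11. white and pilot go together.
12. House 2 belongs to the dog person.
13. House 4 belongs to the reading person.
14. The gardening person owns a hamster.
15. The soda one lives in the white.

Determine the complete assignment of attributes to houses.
Solution:

House | Job | Drink | Hobby | Color | Pet
-----------------------------------------
  1   | nurse | tea | gardening | black | hamster
  2   | writer | coffee | painting | gray | dog
  3   | pilot | soda | cooking | white | rabbit
  4   | plumber | juice | reading | orange | cat
  5   | chef | smoothie | hiking | brown | parrot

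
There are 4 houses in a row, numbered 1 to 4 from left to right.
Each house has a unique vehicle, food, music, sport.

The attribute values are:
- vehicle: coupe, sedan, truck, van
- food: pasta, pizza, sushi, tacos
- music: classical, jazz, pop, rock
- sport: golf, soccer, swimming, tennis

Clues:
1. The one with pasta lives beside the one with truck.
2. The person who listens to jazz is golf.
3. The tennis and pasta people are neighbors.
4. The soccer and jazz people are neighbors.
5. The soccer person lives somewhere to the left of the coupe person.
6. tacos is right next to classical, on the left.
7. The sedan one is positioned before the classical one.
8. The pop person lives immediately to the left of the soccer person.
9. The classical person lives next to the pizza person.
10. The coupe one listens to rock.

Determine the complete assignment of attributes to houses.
Solution:

House | Vehicle | Food | Music | Sport
--------------------------------------
  1   | sedan | tacos | pop | tennis
  2   | van | pasta | classical | soccer
  3   | truck | pizza | jazz | golf
  4   | coupe | sushi | rock | swimming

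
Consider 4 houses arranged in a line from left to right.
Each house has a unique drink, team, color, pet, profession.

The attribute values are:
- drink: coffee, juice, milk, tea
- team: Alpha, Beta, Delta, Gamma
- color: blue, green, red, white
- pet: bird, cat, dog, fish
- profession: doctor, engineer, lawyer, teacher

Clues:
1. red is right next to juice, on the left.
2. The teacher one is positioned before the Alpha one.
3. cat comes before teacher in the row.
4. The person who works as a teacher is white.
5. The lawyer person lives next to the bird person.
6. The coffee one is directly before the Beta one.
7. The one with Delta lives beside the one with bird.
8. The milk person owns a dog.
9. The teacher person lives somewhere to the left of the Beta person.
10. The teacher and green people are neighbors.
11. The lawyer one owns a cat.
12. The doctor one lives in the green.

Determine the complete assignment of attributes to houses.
Solution:

House | Drink | Team | Color | Pet | Profession
-----------------------------------------------
  1   | tea | Delta | red | cat | lawyer
  2   | juice | Gamma | white | bird | teacher
  3   | coffee | Alpha | green | fish | doctor
  4   | milk | Beta | blue | dog | engineer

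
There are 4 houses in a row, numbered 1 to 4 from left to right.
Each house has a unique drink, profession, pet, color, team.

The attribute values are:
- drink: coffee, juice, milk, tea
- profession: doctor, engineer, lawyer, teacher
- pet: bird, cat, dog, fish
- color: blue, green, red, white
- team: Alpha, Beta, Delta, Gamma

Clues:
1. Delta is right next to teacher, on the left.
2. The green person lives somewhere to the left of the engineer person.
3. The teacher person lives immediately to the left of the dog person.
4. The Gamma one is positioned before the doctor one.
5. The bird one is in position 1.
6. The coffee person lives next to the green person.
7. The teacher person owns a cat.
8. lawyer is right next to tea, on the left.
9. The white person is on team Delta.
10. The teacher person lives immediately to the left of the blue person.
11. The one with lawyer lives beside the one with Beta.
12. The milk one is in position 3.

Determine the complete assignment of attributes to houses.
Solution:

House | Drink | Profession | Pet | Color | Team
-----------------------------------------------
  1   | coffee | lawyer | bird | white | Delta
  2   | tea | teacher | cat | green | Beta
  3   | milk | engineer | dog | blue | Gamma
  4   | juice | doctor | fish | red | Alpha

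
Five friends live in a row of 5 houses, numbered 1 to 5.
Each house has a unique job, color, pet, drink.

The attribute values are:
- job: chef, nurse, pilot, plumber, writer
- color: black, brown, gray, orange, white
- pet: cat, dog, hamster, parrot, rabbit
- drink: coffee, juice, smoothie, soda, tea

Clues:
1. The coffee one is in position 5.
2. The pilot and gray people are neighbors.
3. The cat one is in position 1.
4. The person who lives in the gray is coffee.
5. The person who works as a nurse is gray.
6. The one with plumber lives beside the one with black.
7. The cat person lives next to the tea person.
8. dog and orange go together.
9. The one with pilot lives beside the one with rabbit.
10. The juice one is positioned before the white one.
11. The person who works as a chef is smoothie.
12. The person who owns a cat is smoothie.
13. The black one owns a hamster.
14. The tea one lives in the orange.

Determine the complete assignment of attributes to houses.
Solution:

House | Job | Color | Pet | Drink
---------------------------------
  1   | chef | brown | cat | smoothie
  2   | plumber | orange | dog | tea
  3   | writer | black | hamster | juice
  4   | pilot | white | parrot | soda
  5   | nurse | gray | rabbit | coffee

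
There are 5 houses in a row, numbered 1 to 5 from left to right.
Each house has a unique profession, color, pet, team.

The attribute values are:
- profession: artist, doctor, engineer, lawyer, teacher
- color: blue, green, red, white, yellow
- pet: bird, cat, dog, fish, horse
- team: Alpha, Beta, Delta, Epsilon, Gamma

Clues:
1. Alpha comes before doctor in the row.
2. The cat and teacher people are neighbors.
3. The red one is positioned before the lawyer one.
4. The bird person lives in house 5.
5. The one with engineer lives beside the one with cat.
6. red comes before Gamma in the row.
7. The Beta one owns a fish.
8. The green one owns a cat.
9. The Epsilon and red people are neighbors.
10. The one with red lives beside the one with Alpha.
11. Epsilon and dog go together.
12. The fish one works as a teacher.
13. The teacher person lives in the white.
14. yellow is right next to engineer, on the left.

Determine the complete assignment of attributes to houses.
Solution:

House | Profession | Color | Pet | Team
---------------------------------------
  1   | artist | yellow | dog | Epsilon
  2   | engineer | red | horse | Delta
  3   | lawyer | green | cat | Alpha
  4   | teacher | white | fish | Beta
  5   | doctor | blue | bird | Gamma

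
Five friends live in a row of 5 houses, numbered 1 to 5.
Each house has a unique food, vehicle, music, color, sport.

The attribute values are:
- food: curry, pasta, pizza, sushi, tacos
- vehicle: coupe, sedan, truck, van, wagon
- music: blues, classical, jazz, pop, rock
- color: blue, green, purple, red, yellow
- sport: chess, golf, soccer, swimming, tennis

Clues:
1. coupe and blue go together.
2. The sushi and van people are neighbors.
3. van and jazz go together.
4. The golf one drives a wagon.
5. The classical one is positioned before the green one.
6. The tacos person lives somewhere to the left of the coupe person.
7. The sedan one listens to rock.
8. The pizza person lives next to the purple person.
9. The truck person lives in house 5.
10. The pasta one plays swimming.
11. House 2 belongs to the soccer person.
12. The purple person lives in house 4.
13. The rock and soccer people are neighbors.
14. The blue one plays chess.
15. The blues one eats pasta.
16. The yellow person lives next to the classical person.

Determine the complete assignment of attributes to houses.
Solution:

House | Food | Vehicle | Music | Color | Sport
----------------------------------------------
  1   | sushi | sedan | rock | red | tennis
  2   | tacos | van | jazz | yellow | soccer
  3   | pizza | coupe | classical | blue | chess
  4   | curry | wagon | pop | purple | golf
  5   | pasta | truck | blues | green | swimming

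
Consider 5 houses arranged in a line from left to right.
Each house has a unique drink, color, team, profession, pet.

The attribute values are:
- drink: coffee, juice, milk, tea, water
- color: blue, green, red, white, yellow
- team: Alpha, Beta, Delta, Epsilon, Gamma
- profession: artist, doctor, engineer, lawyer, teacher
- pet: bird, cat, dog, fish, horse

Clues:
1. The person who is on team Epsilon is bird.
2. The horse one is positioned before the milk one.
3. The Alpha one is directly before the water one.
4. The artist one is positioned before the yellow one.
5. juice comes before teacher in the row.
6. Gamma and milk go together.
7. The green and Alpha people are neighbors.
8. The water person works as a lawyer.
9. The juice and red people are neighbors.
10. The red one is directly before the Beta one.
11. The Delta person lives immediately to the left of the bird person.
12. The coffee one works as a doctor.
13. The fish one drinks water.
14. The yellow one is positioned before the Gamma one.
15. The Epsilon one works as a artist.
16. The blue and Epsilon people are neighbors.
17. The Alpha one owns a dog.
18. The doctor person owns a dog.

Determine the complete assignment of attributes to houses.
Solution:

House | Drink | Color | Team | Profession | Pet
-----------------------------------------------
  1   | tea | blue | Delta | engineer | horse
  2   | juice | green | Epsilon | artist | bird
  3   | coffee | red | Alpha | doctor | dog
  4   | water | yellow | Beta | lawyer | fish
  5   | milk | white | Gamma | teacher | cat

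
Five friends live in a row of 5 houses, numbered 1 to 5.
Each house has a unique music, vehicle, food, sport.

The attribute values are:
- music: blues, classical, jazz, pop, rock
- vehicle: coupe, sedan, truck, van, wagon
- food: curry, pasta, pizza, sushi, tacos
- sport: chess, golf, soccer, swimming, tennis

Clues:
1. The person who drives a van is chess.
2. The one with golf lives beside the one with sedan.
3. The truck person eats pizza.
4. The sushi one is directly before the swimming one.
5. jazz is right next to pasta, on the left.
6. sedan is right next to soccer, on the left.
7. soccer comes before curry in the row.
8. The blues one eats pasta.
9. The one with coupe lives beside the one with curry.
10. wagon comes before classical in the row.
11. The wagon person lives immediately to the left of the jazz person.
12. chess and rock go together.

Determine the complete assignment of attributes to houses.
Solution:

House | Music | Vehicle | Food | Sport
--------------------------------------
  1   | pop | wagon | sushi | golf
  2   | jazz | sedan | tacos | swimming
  3   | blues | coupe | pasta | soccer
  4   | rock | van | curry | chess
  5   | classical | truck | pizza | tennis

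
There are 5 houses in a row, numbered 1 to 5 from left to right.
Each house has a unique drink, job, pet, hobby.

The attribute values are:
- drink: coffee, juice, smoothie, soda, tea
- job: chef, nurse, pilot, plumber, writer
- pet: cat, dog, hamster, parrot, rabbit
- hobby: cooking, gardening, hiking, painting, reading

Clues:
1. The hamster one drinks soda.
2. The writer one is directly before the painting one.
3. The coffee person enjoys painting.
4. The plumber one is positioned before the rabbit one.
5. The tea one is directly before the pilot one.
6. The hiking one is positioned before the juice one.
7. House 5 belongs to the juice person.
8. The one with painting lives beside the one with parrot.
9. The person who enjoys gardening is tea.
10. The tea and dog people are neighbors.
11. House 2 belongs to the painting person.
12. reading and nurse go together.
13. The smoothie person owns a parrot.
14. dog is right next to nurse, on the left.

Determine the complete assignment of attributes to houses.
Solution:

House | Drink | Job | Pet | Hobby
---------------------------------
  1   | tea | writer | cat | gardening
  2   | coffee | pilot | dog | painting
  3   | smoothie | nurse | parrot | reading
  4   | soda | plumber | hamster | hiking
  5   | juice | chef | rabbit | cooking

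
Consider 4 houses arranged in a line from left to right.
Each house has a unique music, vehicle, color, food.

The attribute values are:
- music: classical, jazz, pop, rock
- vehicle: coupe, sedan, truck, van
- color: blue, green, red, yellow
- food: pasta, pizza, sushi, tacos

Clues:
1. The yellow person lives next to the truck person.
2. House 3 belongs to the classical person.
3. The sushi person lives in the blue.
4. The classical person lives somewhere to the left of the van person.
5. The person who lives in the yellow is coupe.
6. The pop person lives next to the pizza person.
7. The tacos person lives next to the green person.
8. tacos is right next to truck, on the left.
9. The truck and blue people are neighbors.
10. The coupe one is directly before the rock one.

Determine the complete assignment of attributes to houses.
Solution:

House | Music | Vehicle | Color | Food
--------------------------------------
  1   | pop | coupe | yellow | tacos
  2   | rock | truck | green | pizza
  3   | classical | sedan | blue | sushi
  4   | jazz | van | red | pasta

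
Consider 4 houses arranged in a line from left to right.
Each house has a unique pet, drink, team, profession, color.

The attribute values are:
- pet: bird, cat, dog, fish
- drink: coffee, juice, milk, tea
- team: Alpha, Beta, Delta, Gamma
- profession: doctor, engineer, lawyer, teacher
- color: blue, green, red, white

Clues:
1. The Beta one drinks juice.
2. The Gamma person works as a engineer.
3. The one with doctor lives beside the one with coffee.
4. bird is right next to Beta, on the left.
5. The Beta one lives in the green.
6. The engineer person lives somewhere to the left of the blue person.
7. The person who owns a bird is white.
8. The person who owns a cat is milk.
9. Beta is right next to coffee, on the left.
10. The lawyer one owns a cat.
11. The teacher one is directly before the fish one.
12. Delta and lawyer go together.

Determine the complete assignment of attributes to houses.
Solution:

House | Pet | Drink | Team | Profession | Color
-----------------------------------------------
  1   | bird | tea | Alpha | teacher | white
  2   | fish | juice | Beta | doctor | green
  3   | dog | coffee | Gamma | engineer | red
  4   | cat | milk | Delta | lawyer | blue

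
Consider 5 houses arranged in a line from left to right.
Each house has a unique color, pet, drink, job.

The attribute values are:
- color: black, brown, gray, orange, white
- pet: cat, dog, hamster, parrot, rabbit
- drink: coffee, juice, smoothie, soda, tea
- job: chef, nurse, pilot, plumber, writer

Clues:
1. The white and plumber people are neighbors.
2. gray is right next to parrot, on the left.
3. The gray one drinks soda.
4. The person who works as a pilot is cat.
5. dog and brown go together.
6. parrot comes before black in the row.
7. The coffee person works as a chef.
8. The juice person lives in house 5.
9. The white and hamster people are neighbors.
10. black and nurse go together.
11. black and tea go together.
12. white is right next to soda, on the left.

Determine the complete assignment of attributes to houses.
Solution:

House | Color | Pet | Drink | Job
---------------------------------
  1   | white | cat | smoothie | pilot
  2   | gray | hamster | soda | plumber
  3   | orange | parrot | coffee | chef
  4   | black | rabbit | tea | nurse
  5   | brown | dog | juice | writer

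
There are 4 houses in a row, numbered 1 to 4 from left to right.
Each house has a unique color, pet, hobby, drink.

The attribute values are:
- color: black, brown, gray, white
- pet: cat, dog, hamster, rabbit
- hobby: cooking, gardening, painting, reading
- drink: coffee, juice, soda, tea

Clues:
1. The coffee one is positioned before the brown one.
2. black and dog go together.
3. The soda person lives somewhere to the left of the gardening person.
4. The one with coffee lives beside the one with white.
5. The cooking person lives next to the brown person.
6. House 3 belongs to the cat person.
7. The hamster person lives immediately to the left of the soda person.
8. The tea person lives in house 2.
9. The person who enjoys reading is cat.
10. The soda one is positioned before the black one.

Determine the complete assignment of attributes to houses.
Solution:

House | Color | Pet | Hobby | Drink
-----------------------------------
  1   | gray | rabbit | painting | coffee
  2   | white | hamster | cooking | tea
  3   | brown | cat | reading | soda
  4   | black | dog | gardening | juice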